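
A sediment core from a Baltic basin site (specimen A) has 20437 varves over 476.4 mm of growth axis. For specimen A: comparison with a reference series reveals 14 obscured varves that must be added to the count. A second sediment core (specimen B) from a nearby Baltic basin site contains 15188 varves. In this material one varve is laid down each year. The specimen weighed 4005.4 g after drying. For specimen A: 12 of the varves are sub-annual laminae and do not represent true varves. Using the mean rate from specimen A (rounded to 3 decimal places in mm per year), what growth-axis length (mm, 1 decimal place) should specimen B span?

Specimen A: adjusted count: 20437 − 12 + 14 = 20439 varves.
A: Extension rate ≈ 476.4 / 20439 = 0.023 mm/year.
Length of B = 0.023 × 15188 = 349.3 mm.

349.3 mm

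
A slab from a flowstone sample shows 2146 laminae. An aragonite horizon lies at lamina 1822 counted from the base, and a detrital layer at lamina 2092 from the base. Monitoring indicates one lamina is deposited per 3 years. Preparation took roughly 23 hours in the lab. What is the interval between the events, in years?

810 years

Separation: 2092 − 1822 = 270 laminae.
270 laminae at 3 years each span 270 × 3 = 810 years.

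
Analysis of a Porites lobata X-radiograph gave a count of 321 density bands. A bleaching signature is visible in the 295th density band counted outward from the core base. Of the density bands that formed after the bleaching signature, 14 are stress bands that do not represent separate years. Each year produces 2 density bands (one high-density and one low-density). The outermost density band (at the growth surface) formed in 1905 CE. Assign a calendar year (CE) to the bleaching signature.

The bleaching signature sits at density band 295 from the core base, so 321 − 295 = 26 density bands formed after it.
26 − 14 false = 12 true density bands after the bleaching signature.
Dividing by 2 density bands per year: 12 / 2 = 6 years.
The density band at the growth surface is 1905 CE, so the bleaching signature dates to 1905 − 6 = 1899 CE.

1899 CE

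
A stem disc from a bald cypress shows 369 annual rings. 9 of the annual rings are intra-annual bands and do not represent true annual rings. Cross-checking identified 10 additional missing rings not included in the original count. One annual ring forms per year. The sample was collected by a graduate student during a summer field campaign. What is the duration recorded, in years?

370 yr

After corrections the count is 369 − 9 + 10 = 370 annual rings.
One annual ring per year makes the duration 370 years.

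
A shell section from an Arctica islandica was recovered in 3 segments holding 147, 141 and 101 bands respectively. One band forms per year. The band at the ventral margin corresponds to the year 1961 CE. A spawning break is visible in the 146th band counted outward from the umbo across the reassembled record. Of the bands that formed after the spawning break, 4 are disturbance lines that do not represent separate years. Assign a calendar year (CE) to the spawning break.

Total bands = 147 + 141 + 101 = 389.
389 − 146 = 243 bands lie beyond the spawning break toward the ventral margin.
Removing the 4 false bands leaves 243 − 4 = 239 true bands beyond the spawning break.
1961 − 239 = 1722 CE.

1722 CE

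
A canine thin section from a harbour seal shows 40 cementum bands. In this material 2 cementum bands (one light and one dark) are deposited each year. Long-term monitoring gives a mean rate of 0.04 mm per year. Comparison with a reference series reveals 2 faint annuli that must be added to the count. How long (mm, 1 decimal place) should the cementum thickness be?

Adjusted count: 40 + 2 = 42 cementum bands.
42 cementum bands at 2 per year is 42 / 2 = 21 years.
Length ≈ 0.04 × 21 = 0.8 mm.

0.8 mm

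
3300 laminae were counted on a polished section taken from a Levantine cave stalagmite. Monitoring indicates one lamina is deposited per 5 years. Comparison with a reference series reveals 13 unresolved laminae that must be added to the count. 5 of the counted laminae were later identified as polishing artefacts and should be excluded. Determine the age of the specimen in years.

16540 years

Adjusted count: 3300 − 5 + 13 = 3308 laminae.
3308 laminae at 5 years each span 3308 × 5 = 16540 years.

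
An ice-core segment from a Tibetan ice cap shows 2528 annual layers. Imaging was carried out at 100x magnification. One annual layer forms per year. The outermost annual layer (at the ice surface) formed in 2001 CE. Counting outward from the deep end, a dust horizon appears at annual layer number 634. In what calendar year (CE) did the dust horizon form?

107 CE

2528 − 634 = 1894 annual layers lie beyond the dust horizon toward the ice surface.
Counting back 1894 years from 2001 CE places the dust horizon in 2001 − 1894 = 107 CE.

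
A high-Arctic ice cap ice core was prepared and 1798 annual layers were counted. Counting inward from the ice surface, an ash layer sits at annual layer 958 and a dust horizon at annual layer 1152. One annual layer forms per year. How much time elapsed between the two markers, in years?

1152 − 958 = 194 annual layers lie between the two events.
At one annual layer per year, 194 years elapsed between them.

194 years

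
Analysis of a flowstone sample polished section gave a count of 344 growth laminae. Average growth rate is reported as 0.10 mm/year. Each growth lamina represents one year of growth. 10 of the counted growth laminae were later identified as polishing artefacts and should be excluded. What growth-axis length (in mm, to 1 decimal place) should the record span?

33.4 mm

True growth lamina count = 344 − 10 = 334.
334 years at 0.10 mm/year gives 0.10 × 334 = 33.4 mm.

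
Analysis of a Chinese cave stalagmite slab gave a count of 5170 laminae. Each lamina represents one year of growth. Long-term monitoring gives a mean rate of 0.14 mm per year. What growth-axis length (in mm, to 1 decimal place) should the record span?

723.8 mm

5170 years of growth are recorded.
Length ≈ 0.14 × 5170 = 723.8 mm.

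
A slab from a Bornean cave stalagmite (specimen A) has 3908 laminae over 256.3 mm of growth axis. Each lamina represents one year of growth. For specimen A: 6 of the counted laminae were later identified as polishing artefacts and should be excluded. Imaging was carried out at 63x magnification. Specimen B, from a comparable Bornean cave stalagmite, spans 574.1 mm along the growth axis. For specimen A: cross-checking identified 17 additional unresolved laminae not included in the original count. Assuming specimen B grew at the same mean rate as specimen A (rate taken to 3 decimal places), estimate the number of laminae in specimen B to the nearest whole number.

8832 laminae

Specimen A: true lamina count = 3908 − 6 + 17 = 3919.
A: Extension rate ≈ 256.3 / 3919 = 0.065 mm/yr.
B spans 574.1 / 0.065 = 8832.31 years ≈ 8832 laminae.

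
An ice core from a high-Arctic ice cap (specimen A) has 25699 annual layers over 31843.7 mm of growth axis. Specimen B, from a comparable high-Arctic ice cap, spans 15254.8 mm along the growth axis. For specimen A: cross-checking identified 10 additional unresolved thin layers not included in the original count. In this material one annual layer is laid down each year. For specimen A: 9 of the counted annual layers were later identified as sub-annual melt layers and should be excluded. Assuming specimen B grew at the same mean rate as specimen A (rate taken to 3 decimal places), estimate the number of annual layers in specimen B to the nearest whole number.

Specimen A: after corrections the count is 25699 − 9 + 10 = 25700 annual layers.
A: Extension rate ≈ 31843.7 / 25700 = 1.239 mm/yr.
Specimen B: 15254.8 mm / 1.239 mm per year = 12312.19 years ≈ 12312 annual layers.

12312 annual layers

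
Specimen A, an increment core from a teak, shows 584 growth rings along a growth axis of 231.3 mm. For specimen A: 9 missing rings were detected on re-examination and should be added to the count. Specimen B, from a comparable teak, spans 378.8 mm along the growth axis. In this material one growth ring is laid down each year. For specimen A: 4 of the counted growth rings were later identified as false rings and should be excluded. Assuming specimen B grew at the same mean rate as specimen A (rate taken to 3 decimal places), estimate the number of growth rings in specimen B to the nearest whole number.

Specimen A: correcting the raw count gives 584 − 4 + 9 = 589 true growth rings.
A: Extension rate ≈ 231.3 / 589 = 0.393 mm/year.
B spans 378.8 / 0.393 = 963.87 years ≈ 964 growth rings.

964 growth rings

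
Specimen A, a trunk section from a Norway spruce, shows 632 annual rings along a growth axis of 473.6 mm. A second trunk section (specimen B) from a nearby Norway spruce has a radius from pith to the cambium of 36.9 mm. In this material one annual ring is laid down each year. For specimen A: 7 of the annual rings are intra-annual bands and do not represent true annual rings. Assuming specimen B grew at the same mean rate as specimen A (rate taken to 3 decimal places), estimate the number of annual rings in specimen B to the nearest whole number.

Specimen A: after corrections the count is 632 − 7 = 625 annual rings.
A: Mean rate = 473.6 mm / 625 years ≈ 0.758 mm/yr.
B spans 36.9 / 0.758 = 48.68 years ≈ 49 annual rings.

49 annual rings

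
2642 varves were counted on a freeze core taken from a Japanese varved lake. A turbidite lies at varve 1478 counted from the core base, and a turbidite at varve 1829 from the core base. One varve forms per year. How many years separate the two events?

351 yr

1829 − 1478 = 351 varves lie between the two events.
One varve per year makes the interval 351 years.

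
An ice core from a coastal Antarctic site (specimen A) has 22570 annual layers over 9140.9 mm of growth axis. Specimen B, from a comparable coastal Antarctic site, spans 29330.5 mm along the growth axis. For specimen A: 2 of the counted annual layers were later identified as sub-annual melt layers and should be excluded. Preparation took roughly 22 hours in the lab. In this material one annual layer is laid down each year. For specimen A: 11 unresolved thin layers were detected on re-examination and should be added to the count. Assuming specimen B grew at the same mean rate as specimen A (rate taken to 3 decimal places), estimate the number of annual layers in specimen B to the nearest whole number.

Specimen A: after corrections the count is 22570 − 2 + 11 = 22579 annual layers.
A: Extension rate ≈ 9140.9 / 22579 = 0.405 mm/year.
Specimen B: 29330.5 mm / 0.405 mm per year = 72420.99 years ≈ 72421 annual layers.

72421 annual layers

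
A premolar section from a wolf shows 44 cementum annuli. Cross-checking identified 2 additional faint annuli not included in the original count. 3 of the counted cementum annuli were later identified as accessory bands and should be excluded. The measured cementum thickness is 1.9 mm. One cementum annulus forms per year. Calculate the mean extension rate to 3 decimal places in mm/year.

0.044 mm/year

Adjusted count: 44 − 3 + 2 = 43 cementum annuli.
Extension rate ≈ 1.9 / 43 = 0.044 mm/year.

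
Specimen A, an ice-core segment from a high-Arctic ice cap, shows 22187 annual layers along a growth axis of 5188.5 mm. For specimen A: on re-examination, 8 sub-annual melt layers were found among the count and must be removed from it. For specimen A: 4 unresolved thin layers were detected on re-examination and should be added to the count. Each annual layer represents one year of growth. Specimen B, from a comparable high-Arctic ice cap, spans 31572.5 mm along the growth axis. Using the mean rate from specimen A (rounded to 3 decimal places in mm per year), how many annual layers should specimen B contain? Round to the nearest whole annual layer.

134925 annual layers

Specimen A: true annual layer count = 22187 − 8 + 4 = 22183.
A: Extension rate ≈ 5188.5 / 22183 = 0.234 mm/yr.
B spans 31572.5 / 0.234 = 134925.21 years ≈ 134925 annual layers.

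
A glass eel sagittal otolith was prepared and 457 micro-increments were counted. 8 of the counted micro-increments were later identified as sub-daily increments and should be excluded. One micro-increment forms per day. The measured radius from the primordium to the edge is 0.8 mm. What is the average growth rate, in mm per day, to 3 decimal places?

0.002 mm per day

Adjusted count: 457 − 8 = 449 micro-increments.
0.8 mm over 449 days gives 0.8 / 449 ≈ 0.002 mm per day.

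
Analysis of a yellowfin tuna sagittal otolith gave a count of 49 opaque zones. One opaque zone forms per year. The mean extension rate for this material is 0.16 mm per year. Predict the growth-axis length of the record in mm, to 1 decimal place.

7.8 mm

The record spans 49 years at 0.16 mm per year.
Length ≈ 0.16 × 49 = 7.8 mm.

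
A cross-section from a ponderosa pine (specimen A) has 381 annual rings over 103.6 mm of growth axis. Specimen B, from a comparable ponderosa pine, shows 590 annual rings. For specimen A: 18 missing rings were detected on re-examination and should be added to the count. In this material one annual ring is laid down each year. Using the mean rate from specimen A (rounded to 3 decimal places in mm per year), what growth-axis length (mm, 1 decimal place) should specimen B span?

Specimen A: correcting the raw count gives 381 + 18 = 399 true annual rings.
A: Extension rate ≈ 103.6 / 399 = 0.260 mm/yr.
B's length ≈ 0.260 × 590 = 153.4 mm.

153.4 mm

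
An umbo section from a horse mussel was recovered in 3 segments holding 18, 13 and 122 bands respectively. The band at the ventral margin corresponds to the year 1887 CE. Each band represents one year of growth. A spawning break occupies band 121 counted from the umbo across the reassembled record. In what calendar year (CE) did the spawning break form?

1855 CE

Total bands = 18 + 13 + 122 = 153.
Between band 121 and the ventral margin there are 153 − 121 = 32 bands.
Counting back 32 years from 1887 CE places the spawning break in 1887 − 32 = 1855 CE.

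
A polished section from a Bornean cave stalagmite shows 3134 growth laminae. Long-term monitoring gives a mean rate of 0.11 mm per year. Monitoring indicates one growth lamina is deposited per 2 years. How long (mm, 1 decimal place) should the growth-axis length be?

689.5 mm

Multiplying by 2 years per growth lamina: 3134 × 2 = 6268 years.
Length ≈ 0.11 × 6268 = 689.5 mm.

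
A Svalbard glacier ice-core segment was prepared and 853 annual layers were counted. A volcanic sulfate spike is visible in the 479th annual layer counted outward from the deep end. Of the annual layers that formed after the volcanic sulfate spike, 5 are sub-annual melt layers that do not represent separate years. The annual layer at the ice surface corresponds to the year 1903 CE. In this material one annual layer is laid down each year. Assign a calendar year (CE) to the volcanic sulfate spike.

The volcanic sulfate spike sits at annual layer 479 from the deep end, so 853 − 479 = 374 annual layers formed after it.
Removing the 5 false annual layers leaves 374 − 5 = 369 true annual layers beyond the volcanic sulfate spike.
The annual layer at the ice surface is 1903 CE, so the volcanic sulfate spike dates to 1903 − 369 = 1534 CE.

1534 CE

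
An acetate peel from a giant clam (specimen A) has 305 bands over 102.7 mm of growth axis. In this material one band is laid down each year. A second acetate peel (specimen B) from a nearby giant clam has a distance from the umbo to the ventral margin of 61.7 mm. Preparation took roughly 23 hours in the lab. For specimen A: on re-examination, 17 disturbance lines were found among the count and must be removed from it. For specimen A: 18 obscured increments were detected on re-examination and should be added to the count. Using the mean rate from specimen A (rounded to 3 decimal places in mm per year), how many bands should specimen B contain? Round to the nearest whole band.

184 bands

Specimen A: after corrections the count is 305 − 17 + 18 = 306 bands.
A: 102.7 mm over 306 years gives 102.7 / 306 ≈ 0.336 mm/yr.
For B, 61.7 / 0.336 = 183.63 years ≈ 184 bands.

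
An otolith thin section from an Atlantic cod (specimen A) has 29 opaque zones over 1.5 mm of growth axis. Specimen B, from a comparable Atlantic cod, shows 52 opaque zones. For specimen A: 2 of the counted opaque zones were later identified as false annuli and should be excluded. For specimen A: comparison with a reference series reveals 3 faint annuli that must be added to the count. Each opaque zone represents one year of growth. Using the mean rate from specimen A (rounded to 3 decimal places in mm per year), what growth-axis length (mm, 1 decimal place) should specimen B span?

Specimen A: true opaque zone count = 29 − 2 + 3 = 30.
A: 1.5 mm over 30 years gives 1.5 / 30 ≈ 0.050 mm/year.
B's length ≈ 0.050 × 52 = 2.6 mm.

2.6 mm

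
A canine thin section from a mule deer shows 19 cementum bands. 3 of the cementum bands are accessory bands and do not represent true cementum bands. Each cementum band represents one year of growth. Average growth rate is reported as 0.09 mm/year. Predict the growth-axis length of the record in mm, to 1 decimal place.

Adjusted count: 19 − 3 = 16 cementum bands.
Length ≈ 0.09 × 16 = 1.4 mm.

1.4 mm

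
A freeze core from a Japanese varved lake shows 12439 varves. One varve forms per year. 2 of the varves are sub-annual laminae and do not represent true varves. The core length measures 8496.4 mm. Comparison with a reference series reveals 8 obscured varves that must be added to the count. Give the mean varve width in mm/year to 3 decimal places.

Correcting the raw count gives 12439 − 2 + 8 = 12445 true varves.
Extension rate ≈ 8496.4 / 12445 = 0.683 mm/year.

0.683 mm/year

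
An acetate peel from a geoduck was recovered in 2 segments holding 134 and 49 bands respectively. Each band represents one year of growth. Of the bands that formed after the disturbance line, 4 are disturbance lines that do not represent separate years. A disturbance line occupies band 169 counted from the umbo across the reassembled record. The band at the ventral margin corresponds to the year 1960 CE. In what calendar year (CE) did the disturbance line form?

Total bands = 134 + 49 = 183.
Between band 169 and the ventral margin there are 183 − 169 = 14 bands.
Removing the 4 false bands leaves 14 − 4 = 10 true bands beyond the disturbance line.
1960 − 10 = 1950 CE.

1950 CE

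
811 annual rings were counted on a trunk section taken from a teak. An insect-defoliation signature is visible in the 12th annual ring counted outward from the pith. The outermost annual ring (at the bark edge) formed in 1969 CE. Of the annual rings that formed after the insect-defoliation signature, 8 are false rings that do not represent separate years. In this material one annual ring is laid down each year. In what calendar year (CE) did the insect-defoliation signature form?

1178 CE

The insect-defoliation signature sits at annual ring 12 from the pith, so 811 − 12 = 799 annual rings formed after it.
Removing the 8 false annual rings leaves 799 − 8 = 791 true annual rings beyond the insect-defoliation signature.
The annual ring at the bark edge is 1969 CE, so the insect-defoliation signature dates to 1969 − 791 = 1178 CE.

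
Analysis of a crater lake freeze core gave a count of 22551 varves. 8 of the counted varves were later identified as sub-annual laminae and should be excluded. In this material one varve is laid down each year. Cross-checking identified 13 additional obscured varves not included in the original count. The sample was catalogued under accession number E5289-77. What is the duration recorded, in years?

After corrections the count is 22551 − 8 + 13 = 22556 varves.
One varve per year makes the duration 22556 years.

22556 yr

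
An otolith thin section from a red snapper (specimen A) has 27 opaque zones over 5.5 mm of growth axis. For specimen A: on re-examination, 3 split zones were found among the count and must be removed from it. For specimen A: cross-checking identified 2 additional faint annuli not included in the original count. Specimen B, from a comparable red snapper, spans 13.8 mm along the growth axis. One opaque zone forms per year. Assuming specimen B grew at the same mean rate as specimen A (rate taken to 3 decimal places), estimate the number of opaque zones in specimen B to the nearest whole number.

65 opaque zones

Specimen A: correcting the raw count gives 27 − 3 + 2 = 26 true opaque zones.
A: 5.5 mm over 26 years gives 5.5 / 26 ≈ 0.212 mm/year.
Specimen B: 13.8 mm / 0.212 mm per year = 65.09 years ≈ 65 opaque zones.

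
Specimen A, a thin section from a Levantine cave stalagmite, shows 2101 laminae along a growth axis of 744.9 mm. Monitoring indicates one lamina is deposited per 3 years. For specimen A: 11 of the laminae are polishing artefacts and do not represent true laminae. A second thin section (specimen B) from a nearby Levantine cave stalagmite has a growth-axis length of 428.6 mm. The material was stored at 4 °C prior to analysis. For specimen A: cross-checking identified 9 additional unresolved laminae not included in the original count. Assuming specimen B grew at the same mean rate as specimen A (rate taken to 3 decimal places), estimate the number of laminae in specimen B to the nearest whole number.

Specimen A: adjusted count: 2101 − 11 + 9 = 2099 laminae.
Specimen A: 2099 laminae at 3 years each span 2099 × 3 = 6297 years.
A: 744.9 mm over 6297 years gives 744.9 / 6297 ≈ 0.118 mm/year.
For B, 428.6 / 0.118 = 3632.20 years; at 3 years per lamina that is 3632.20 / 3 ≈ 1211 laminae.

1211 laminae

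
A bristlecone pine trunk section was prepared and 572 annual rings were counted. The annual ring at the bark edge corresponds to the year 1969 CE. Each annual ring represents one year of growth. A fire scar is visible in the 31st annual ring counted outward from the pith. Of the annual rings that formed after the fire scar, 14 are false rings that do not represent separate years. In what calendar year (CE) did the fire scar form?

Between annual ring 31 and the bark edge there are 572 − 31 = 541 annual rings.
541 − 14 false = 527 true annual rings after the fire scar.
1969 − 527 = 1442 CE.

1442 CE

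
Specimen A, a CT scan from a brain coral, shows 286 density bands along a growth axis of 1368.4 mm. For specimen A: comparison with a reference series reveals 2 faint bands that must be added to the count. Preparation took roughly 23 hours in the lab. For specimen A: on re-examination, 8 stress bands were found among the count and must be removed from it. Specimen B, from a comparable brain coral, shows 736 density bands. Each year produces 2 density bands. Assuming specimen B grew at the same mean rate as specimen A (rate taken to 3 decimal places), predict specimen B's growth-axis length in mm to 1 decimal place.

Specimen A: adjusted count: 286 − 8 + 2 = 280 density bands.
Specimen A: 280 density bands at 2 per year is 280 / 2 = 140 years.
A: Mean rate = 1368.4 mm / 140 years ≈ 9.774 mm per year.
Specimen B: dividing by 2 density bands per year: 736 / 2 = 368 years. For B, 9.774 mm/year × 368 years = 3596.8 mm.

3596.8 mm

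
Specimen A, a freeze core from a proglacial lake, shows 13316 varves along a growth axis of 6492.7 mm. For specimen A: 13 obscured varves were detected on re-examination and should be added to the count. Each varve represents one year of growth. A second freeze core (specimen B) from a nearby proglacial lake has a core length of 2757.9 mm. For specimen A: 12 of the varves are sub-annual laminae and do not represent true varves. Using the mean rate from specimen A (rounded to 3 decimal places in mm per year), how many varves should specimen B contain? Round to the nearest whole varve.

Specimen A: correcting the raw count gives 13316 − 12 + 13 = 13317 true varves.
A: Extension rate ≈ 6492.7 / 13317 = 0.488 mm/year.
B spans 2757.9 / 0.488 = 5651.43 years ≈ 5651 varves.

5651 varves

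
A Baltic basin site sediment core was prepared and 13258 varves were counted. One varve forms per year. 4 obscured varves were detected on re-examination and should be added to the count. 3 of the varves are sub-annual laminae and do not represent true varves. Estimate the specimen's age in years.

13259 years

Correcting the raw count gives 13258 − 3 + 4 = 13259 true varves.
One varve per year makes the duration 13259 years.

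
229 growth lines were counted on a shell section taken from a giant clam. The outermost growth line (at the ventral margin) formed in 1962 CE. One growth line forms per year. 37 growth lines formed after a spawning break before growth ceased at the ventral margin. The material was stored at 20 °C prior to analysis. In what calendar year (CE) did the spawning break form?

There are 37 growth lines younger than the spawning break.
The growth line at the ventral margin is 1962 CE, so the spawning break dates to 1962 − 37 = 1925 CE.

1925 CE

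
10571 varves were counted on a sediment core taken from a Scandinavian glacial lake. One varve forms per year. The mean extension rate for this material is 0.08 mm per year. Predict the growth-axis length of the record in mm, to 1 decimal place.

10571 years of growth are recorded.
Length ≈ 0.08 × 10571 = 845.7 mm.

845.7 mm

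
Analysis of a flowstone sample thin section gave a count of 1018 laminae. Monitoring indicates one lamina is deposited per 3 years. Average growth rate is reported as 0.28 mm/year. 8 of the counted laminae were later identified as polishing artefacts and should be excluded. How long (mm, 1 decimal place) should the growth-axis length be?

True lamina count = 1018 − 8 = 1010.
At 3 years per lamina, 1010 × 3 = 3030 years.
Predicted length = 0.28 mm/year × 3030 years = 848.4 mm.

848.4 mm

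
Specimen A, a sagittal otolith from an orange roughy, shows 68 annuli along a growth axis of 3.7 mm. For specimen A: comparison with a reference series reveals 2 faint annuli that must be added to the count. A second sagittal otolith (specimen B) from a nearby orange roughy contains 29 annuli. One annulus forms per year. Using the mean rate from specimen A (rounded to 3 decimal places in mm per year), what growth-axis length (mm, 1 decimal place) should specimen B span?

Specimen A: true annulus count = 68 + 2 = 70.
A: Mean rate = 3.7 mm / 70 years ≈ 0.053 mm per year.
Length of B = 0.053 × 29 = 1.5 mm.

1.5 mm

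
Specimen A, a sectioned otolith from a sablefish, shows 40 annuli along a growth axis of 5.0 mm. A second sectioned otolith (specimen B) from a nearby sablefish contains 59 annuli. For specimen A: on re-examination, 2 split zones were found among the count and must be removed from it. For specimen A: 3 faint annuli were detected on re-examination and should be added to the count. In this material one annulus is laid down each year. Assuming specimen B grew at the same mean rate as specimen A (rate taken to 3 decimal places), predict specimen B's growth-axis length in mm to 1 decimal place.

Specimen A: correcting the raw count gives 40 − 2 + 3 = 41 true annuli.
A: Extension rate ≈ 5.0 / 41 = 0.122 mm per year.
Length of B = 0.122 × 59 = 7.2 mm.

7.2 mm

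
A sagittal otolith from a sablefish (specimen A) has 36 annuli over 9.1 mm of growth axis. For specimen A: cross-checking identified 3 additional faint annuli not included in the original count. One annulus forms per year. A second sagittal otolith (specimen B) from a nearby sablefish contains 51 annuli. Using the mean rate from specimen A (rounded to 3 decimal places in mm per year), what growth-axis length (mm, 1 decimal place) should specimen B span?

Specimen A: after corrections the count is 36 + 3 = 39 annuli.
A: Mean rate = 9.1 mm / 39 years ≈ 0.233 mm per year.
Length of B = 0.233 × 51 = 11.9 mm.

11.9 mm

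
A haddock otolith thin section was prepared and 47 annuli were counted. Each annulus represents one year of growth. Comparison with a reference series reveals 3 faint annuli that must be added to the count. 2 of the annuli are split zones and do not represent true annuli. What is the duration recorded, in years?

48 years

Adjusted count: 47 − 2 + 3 = 48 annuli.
One annulus per year makes the duration 48 years.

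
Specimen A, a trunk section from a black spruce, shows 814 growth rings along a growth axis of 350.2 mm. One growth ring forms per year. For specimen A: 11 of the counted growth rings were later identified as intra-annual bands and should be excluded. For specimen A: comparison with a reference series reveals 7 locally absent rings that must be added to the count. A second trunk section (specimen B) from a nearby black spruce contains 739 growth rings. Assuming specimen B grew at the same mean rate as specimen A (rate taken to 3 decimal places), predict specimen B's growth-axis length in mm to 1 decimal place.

319.2 mm

Specimen A: adjusted count: 814 − 11 + 7 = 810 growth rings.
A: 350.2 mm over 810 years gives 350.2 / 810 ≈ 0.432 mm/yr.
Length of B = 0.432 × 739 = 319.2 mm.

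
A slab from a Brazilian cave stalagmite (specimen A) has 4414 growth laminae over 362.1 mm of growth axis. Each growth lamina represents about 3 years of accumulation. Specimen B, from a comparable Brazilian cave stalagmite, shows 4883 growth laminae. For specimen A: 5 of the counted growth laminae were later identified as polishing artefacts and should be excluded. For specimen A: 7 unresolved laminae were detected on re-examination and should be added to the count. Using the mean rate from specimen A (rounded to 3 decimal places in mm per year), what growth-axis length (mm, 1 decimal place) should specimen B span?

395.5 mm

Specimen A: adjusted count: 4414 − 5 + 7 = 4416 growth laminae.
Specimen A: at 3 years per growth lamina, 4416 × 3 = 13248 years.
A: Mean rate = 362.1 mm / 13248 years ≈ 0.027 mm/yr.
Specimen B: at 3 years per growth lamina, 4883 × 3 = 14649 years. B's length ≈ 0.027 × 14649 = 395.5 mm.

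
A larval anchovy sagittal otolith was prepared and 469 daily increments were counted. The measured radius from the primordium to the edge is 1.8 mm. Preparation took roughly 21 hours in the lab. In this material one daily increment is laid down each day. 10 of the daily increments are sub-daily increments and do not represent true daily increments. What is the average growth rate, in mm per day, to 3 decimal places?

0.004 mm per day

Adjusted count: 469 − 10 = 459 daily increments.
Mean rate = 1.8 mm / 459 days ≈ 0.004 mm per day.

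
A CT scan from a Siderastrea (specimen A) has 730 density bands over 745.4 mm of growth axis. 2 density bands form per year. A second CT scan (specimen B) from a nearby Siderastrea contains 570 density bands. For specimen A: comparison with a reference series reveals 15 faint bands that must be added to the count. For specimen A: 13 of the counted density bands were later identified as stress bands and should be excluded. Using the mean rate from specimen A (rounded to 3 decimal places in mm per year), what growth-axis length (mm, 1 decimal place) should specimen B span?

Specimen A: adjusted count: 730 − 13 + 15 = 732 density bands.
Specimen A: 732 density bands at 2 per year is 732 / 2 = 366 years.
A: Mean rate = 745.4 mm / 366 years ≈ 2.037 mm/yr.
Specimen B: 570 density bands at 2 per year is 570 / 2 = 285 years. B's length ≈ 2.037 × 285 = 580.5 mm.

580.5 mm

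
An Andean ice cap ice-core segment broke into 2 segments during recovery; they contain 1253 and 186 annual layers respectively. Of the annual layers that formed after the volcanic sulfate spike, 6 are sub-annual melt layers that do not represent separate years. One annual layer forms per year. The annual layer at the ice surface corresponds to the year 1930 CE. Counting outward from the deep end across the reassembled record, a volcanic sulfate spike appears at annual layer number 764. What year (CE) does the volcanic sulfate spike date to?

1261 CE

Total annual layers = 1253 + 186 = 1439.
1439 − 764 = 675 annual layers lie beyond the volcanic sulfate spike toward the ice surface.
675 − 6 false = 669 true annual layers after the volcanic sulfate spike.
Counting back 669 years from 1930 CE places the volcanic sulfate spike in 1930 − 669 = 1261 CE.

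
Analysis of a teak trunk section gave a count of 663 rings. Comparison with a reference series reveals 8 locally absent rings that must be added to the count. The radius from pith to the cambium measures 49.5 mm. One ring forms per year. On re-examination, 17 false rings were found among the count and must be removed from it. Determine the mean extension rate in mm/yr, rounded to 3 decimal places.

0.076 mm/yr

Adjusted count: 663 − 17 + 8 = 654 rings.
49.5 mm over 654 years gives 49.5 / 654 ≈ 0.076 mm/yr.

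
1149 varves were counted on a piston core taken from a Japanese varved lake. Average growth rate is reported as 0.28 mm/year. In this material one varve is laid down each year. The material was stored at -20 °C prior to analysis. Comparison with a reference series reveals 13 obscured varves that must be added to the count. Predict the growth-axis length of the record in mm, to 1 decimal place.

After corrections the count is 1149 + 13 = 1162 varves.
Length ≈ 0.28 × 1162 = 325.4 mm.

325.4 mm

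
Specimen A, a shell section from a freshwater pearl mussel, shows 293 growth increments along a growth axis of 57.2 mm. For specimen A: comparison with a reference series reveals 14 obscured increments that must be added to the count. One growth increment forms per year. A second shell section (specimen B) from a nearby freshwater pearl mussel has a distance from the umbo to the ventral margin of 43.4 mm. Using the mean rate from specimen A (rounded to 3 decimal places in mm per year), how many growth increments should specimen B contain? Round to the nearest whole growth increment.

Specimen A: after corrections the count is 293 + 14 = 307 growth increments.
A: Extension rate ≈ 57.2 / 307 = 0.186 mm/year.
For B, 43.4 / 0.186 = 233.33 years ≈ 233 growth increments.

233 growth increments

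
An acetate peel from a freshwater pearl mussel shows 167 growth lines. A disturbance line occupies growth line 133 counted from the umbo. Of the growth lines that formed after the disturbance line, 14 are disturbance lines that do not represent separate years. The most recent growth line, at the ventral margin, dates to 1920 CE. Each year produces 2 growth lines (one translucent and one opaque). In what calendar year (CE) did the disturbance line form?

The disturbance line sits at growth line 133 from the umbo, so 167 − 133 = 34 growth lines formed after it.
Excluding 14 false growth lines: 34 − 14 = 20.
With 2 growth lines per year, 20 / 2 = 10 years.
1920 − 10 = 1910 CE.

1910 CE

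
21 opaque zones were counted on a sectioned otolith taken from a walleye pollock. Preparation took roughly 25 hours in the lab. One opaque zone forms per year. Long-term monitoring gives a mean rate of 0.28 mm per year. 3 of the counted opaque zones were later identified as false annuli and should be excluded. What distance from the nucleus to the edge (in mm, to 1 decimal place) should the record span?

True opaque zone count = 21 − 3 = 18.
18 years at 0.28 mm/year gives 0.28 × 18 = 5.0 mm.

5.0 mm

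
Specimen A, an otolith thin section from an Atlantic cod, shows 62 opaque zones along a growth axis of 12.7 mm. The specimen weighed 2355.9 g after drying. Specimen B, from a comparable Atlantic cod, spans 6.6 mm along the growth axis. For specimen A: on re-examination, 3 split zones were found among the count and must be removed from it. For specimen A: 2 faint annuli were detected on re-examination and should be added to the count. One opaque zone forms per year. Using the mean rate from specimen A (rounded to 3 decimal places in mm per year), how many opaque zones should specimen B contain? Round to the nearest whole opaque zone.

32 opaque zones

Specimen A: correcting the raw count gives 62 − 3 + 2 = 61 true opaque zones.
A: Extension rate ≈ 12.7 / 61 = 0.208 mm/yr.
B spans 6.6 / 0.208 = 31.73 years ≈ 32 opaque zones.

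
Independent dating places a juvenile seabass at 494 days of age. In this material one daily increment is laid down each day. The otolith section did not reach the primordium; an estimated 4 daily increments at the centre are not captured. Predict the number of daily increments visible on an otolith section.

490 daily increments

At one daily increment per day, 494 days correspond to 494 daily increments.
494 − 4 missed = 490 daily increments expected in the prepared section.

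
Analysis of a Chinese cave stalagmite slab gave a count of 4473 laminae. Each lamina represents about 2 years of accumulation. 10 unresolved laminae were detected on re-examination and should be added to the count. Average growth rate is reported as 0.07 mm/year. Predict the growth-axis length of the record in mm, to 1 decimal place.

Correcting the raw count gives 4473 + 10 = 4483 true laminae.
4483 laminae at 2 years each span 4483 × 2 = 8966 years.
Length ≈ 0.07 × 8966 = 627.6 mm.

627.6 mm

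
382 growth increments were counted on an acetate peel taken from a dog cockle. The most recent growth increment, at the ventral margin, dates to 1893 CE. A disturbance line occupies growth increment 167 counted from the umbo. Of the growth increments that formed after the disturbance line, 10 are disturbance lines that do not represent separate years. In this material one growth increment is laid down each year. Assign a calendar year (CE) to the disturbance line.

382 − 167 = 215 growth increments lie beyond the disturbance line toward the ventral margin.
Excluding 10 false growth increments: 215 − 10 = 205.
Counting back 205 years from 1893 CE places the disturbance line in 1893 − 205 = 1688 CE.

1688 CE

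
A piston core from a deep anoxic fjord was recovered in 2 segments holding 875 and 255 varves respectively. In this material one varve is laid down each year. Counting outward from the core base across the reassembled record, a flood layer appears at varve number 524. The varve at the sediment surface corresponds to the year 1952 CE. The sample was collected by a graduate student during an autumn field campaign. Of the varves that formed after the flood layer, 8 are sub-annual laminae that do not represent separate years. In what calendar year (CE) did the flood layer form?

1354 CE

Total varves = 875 + 255 = 1130.
The flood layer sits at varve 524 from the core base, so 1130 − 524 = 606 varves formed after it.
606 − 8 false = 598 true varves after the flood layer.
1952 − 598 = 1354 CE.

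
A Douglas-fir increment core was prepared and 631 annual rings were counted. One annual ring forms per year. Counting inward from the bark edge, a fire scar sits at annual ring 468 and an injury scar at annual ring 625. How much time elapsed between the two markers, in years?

The two markers are separated by 625 − 468 = 157 annual rings.
One annual ring per year makes the interval 157 years.

157 yr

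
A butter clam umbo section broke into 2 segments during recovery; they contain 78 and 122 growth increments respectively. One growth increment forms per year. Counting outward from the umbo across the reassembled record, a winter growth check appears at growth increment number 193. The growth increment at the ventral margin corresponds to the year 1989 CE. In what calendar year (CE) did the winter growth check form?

1982 CE

Total growth increments = 78 + 122 = 200.
Between growth increment 193 and the ventral margin there are 200 − 193 = 7 growth increments.
1989 − 7 = 1982 CE.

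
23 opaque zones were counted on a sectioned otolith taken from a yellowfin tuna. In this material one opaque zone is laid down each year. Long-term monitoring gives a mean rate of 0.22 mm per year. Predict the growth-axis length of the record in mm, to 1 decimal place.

5.1 mm

The record spans 23 years at 0.22 mm per year.
Predicted length = 0.22 mm/year × 23 years = 5.1 mm.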